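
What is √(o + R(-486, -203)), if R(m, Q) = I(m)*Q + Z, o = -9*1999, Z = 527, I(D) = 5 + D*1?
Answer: √80179 ≈ 283.16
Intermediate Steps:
I(D) = 5 + D
o = -17991
R(m, Q) = 527 + Q*(5 + m) (R(m, Q) = (5 + m)*Q + 527 = Q*(5 + m) + 527 = 527 + Q*(5 + m))
√(o + R(-486, -203)) = √(-17991 + (527 - 203*(5 - 486))) = √(-17991 + (527 - 203*(-481))) = √(-17991 + (527 + 97643)) = √(-17991 + 98170) = √80179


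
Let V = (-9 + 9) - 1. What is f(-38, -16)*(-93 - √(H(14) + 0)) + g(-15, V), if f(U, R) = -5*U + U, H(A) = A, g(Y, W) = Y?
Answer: -14151 - 152*√14 ≈ -14720.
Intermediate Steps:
V = -1 (V = 0 - 1 = -1)
f(U, R) = -4*U
f(-38, -16)*(-93 - √(H(14) + 0)) + g(-15, V) = (-4*(-38))*(-93 - √(14 + 0)) - 15 = 152*(-93 - √14) - 15 = (-14136 - 152*√14) - 15 = -14151 - 152*√14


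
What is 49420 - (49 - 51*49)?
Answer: 51870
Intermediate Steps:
49420 - (49 - 51*49) = 49420 - (49 - 2499) = 49420 - 1*(-2450) = 49420 + 2450 = 51870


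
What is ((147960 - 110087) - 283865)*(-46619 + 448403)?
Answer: -98835649728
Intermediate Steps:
((147960 - 110087) - 283865)*(-46619 + 448403) = (37873 - 283865)*401784 = -245992*401784 = -98835649728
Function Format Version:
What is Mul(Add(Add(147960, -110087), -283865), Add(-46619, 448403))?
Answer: -98835649728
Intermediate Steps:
Mul(Add(Add(147960, -110087), -283865), Add(-46619, 448403)) = Mul(Add(37873, -283865), 401784) = Mul(-245992, 401784) = -98835649728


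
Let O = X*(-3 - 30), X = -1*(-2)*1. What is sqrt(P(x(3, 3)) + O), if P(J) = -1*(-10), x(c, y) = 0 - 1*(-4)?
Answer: 2*I*sqrt(14) ≈ 7.4833*I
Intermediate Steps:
X = 2 (X = 2*1 = 2)
x(c, y) = 4 (x(c, y) = 0 + 4 = 4)
P(J) = 10
O = -66 (O = 2*(-3 - 30) = 2*(-33) = -66)
sqrt(P(x(3, 3)) + O) = sqrt(10 - 66) = sqrt(-56) = 2*I*sqrt(14)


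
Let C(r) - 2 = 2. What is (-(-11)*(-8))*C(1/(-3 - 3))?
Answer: -352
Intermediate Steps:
C(r) = 4 (C(r) = 2 + 2 = 4)
(-(-11)*(-8))*C(1/(-3 - 3)) = -(-11)*(-8)*4 = -11*8*4 = -88*4 = -352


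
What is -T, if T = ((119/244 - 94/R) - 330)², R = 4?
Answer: -7419238225/59536 ≈ -1.2462e+5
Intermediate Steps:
T = 7419238225/59536 (T = ((119/244 - 94/4) - 330)² = ((119*(1/244) - 94*¼) - 330)² = ((119/244 - 47/2) - 330)² = (-5615/244 - 330)² = (-86135/244)² = 7419238225/59536 ≈ 1.2462e+5)
-T = -1*7419238225/59536 = -7419238225/59536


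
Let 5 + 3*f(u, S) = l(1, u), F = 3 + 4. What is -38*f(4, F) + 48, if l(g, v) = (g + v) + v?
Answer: -8/3 ≈ -2.6667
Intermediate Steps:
F = 7
l(g, v) = g + 2*v
f(u, S) = -4/3 + 2*u/3 (f(u, S) = -5/3 + (1 + 2*u)/3 = -5/3 + (⅓ + 2*u/3) = -4/3 + 2*u/3)
-38*f(4, F) + 48 = -38*(-4/3 + (⅔)*4) + 48 = -38*(-4/3 + 8/3) + 48 = -38*4/3 + 48 = -152/3 + 48 = -8/3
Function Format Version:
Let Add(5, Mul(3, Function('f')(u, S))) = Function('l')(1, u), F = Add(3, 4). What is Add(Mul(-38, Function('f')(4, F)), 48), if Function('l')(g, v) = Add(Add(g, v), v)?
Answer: Rational(-8, 3) ≈ -2.6667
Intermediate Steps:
F = 7
Function('l')(g, v) = Add(g, Mul(2, v))
Function('f')(u, S) = Add(Rational(-4, 3), Mul(Rational(2, 3), u)) (Function('f')(u, S) = Add(Rational(-5, 3), Mul(Rational(1, 3), Add(1, Mul(2, u)))) = Add(Rational(-5, 3), Add(Rational(1, 3), Mul(Rational(2, 3), u))) = Add(Rational(-4, 3), Mul(Rational(2, 3), u)))
Add(Mul(-38, Function('f')(4, F)), 48) = Add(Mul(-38, Add(Rational(-4, 3), Mul(Rational(2, 3), 4))), 48) = Add(Mul(-38, Add(Rational(-4, 3), Rational(8, 3))), 48) = Add(Mul(-38, Rational(4, 3)), 48) = Add(Rational(-152, 3), 48) = Rational(-8, 3)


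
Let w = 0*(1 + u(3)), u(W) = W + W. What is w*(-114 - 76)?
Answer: 0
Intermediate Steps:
u(W) = 2*W
w = 0 (w = 0*(1 + 2*3) = 0*(1 + 6) = 0*7 = 0)
w*(-114 - 76) = 0*(-114 - 76) = 0*(-190) = 0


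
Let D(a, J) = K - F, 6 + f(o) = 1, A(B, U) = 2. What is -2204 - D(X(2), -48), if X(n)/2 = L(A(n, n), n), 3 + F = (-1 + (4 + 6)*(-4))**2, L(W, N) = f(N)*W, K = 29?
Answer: -555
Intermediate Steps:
f(o) = -5 (f(o) = -6 + 1 = -5)
L(W, N) = -5*W
F = 1678 (F = -3 + (-1 + (4 + 6)*(-4))**2 = -3 + (-1 + 10*(-4))**2 = -3 + (-1 - 40)**2 = -3 + (-41)**2 = -3 + 1681 = 1678)
X(n) = -20 (X(n) = 2*(-5*2) = 2*(-10) = -20)
D(a, J) = -1649 (D(a, J) = 29 - 1*1678 = 29 - 1678 = -1649)
-2204 - D(X(2), -48) = -2204 - 1*(-1649) = -2204 + 1649 = -555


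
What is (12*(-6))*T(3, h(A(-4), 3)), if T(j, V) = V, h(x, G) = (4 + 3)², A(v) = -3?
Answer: -3528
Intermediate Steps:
h(x, G) = 49 (h(x, G) = 7² = 49)
(12*(-6))*T(3, h(A(-4), 3)) = (12*(-6))*49 = -72*49 = -3528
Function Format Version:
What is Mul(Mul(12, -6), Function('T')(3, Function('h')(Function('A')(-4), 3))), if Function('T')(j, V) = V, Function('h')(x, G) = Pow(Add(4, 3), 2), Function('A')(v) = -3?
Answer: -3528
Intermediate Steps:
Function('h')(x, G) = 49 (Function('h')(x, G) = Pow(7, 2) = 49)
Mul(Mul(12, -6), Function('T')(3, Function('h')(Function('A')(-4), 3))) = Mul(Mul(12, -6), 49) = Mul(-72, 49) = -3528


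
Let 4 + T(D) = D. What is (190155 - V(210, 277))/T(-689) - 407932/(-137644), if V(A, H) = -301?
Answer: -926158171/3406689 ≈ -271.86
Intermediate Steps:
T(D) = -4 + D
(190155 - V(210, 277))/T(-689) - 407932/(-137644) = (190155 - 1*(-301))/(-4 - 689) - 407932/(-137644) = (190155 + 301)/(-693) - 407932*(-1/137644) = 190456*(-1/693) + 101983/34411 = -27208/99 + 101983/34411 = -926158171/3406689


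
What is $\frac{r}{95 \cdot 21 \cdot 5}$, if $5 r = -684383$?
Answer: $- \frac{97769}{7125} \approx -13.722$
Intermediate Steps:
$r = - \frac{684383}{5}$ ($r = \frac{1}{5} \left(-684383\right) = - \frac{684383}{5} \approx -1.3688 \cdot 10^{5}$)
$\frac{r}{95 \cdot 21 \cdot 5} = - \frac{684383}{5 \cdot 95 \cdot 21 \cdot 5} = - \frac{684383}{5 \cdot 1995 \cdot 5} = - \frac{684383}{5 \cdot 9975} = \left(- \frac{684383}{5}\right) \frac{1}{9975} = - \frac{97769}{7125}$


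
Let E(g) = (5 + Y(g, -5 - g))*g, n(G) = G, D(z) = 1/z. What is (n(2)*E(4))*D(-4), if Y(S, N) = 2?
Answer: -14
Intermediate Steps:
E(g) = 7*g (E(g) = (5 + 2)*g = 7*g)
(n(2)*E(4))*D(-4) = (2*(7*4))/(-4) = (2*28)*(-¼) = 56*(-¼) = -14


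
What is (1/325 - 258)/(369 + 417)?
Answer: -83849/255450 ≈ -0.32824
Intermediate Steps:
(1/325 - 258)/(369 + 417) = (1/325 - 258)/786 = -83849/325*1/786 = -83849/255450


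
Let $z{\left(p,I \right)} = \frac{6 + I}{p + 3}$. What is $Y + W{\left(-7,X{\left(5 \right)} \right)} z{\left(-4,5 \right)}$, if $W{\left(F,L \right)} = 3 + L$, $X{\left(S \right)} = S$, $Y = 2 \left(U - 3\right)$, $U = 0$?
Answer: $-94$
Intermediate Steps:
$Y = -6$ ($Y = 2 \left(0 - 3\right) = 2 \left(-3\right) = -6$)
$z{\left(p,I \right)} = \frac{6 + I}{3 + p}$
$Y + W{\left(-7,X{\left(5 \right)} \right)} z{\left(-4,5 \right)} = -6 + \left(3 + 5\right) \frac{6 + 5}{3 - 4} = -6 + 8 \frac{1}{-1} \cdot 11 = -6 + 8 \left(\left(-1\right) 11\right) = -6 + 8 \left(-11\right) = -6 - 88 = -94$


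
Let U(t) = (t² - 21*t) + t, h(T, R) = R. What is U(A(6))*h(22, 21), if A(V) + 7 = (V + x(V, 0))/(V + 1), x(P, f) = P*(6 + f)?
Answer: 441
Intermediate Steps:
A(V) = -7 + 7*V/(1 + V) (A(V) = -7 + (V + V*(6 + 0))/(V + 1) = -7 + (V + V*6)/(1 + V) = -7 + (V + 6*V)/(1 + V) = -7 + (7*V)/(1 + V) = -7 + 7*V/(1 + V))
U(t) = t² - 20*t
U(A(6))*h(22, 21) = ((-7/(1 + 6))*(-20 - 7/(1 + 6)))*21 = ((-7/7)*(-20 - 7/7))*21 = ((-7*⅐)*(-20 - 7*⅐))*21 = -(-20 - 1)*21 = -1*(-21)*21 = 21*21 = 441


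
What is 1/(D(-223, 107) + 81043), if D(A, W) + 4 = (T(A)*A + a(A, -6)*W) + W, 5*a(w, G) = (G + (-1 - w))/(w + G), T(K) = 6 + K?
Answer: 1145/148296753 ≈ 7.7210e-6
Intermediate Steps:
a(w, G) = (-1 + G - w)/(5*(G + w)) (a(w, G) = ((G + (-1 - w))/(w + G))/5 = ((-1 + G - w)/(G + w))/5 = (-1 + G - w)/(5*(G + w)))
D(A, W) = -4 + W + A*(6 + A) + W*(-7 - A)/(5*(-6 + A)) (D(A, W) = -4 + (((6 + A)*A + ((-1 - 6 - A)/(5*(-6 + A)))*W) + W) = -4 + ((A*(6 + A) + ((-7 - A)/(5*(-6 + A)))*W) + W) = -4 + ((A*(6 + A) + W*(-7 - A)/(5*(-6 + A))) + W) = -4 + (W + A*(6 + A) + W*(-7 - A)/(5*(-6 + A))) = -4 + W + A*(6 + A) + W*(-7 - A)/(5*(-6 + A)))
1/(D(-223, 107) + 81043) = 1/(((-6 - 223)*(-4 + 107 - 223*(6 - 223)) - ⅕*107*(7 - 223))/(-6 - 223) + 81043) = 1/((-229*(-4 + 107 - 223*(-217)) - ⅕*107*(-216))/(-229) + 81043) = 1/(-(-229*(-4 + 107 + 48391) + 23112/5)/229 + 81043) = 1/(-(-229*48494 + 23112/5)/229 + 81043) = 1/(-(-11105126 + 23112/5)/229 + 81043) = 1/(-1/229*(-55502518/5) + 81043) = 1/(55502518/1145 + 81043) = 1/(148296753/1145) = 1145/148296753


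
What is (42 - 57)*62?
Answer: -930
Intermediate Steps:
(42 - 57)*62 = -15*62 = -930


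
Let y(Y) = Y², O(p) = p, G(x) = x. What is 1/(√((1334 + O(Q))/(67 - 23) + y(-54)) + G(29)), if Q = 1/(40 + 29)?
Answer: -88044/6391747 + 2*√6789272457/6391747 ≈ 0.012008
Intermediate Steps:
Q = 1/69 ≈ 0.014493
1/(√((1334 + O(Q))/(67 - 23) + y(-54)) + G(29)) = 1/(√((1334 + 1/69)/(67 - 23) + (-54)²) + 29) = 1/(√((92047/69)/44 + 2916) + 29) = 1/(√((92047/69)*(1/44) + 2916) + 29) = 1/(√(92047/3036 + 2916) + 29) = 1/(√(8945023/3036) + 29) = 1/(√6789272457/1518 + 29) = 1/(29 + √6789272457/1518)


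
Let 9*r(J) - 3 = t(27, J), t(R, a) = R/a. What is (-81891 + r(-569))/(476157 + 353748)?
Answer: -139787377/1416647835 ≈ -0.098675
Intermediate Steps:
r(J) = ⅓ + 3/J (r(J) = ⅓ + (27/J)/9 = ⅓ + 3/J)
(-81891 + r(-569))/(476157 + 353748) = (-81891 + (⅓)*(9 - 569)/(-569))/(476157 + 353748) = (-81891 + (⅓)*(-1/569)*(-560))/829905 = (-81891 + 560/1707)*(1/829905) = -139787377/1707*1/829905 = -139787377/1416647835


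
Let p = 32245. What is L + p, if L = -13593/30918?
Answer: 332312439/10306 ≈ 32245.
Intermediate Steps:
L = -4531/10306 (L = -13593*1/30918 = -4531/10306 ≈ -0.43965)
L + p = -4531/10306 + 32245 = 332312439/10306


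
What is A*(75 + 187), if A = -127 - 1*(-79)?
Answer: -12576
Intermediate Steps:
A = -48 (A = -127 + 79 = -48)
A*(75 + 187) = -48*(75 + 187) = -48*262 = -12576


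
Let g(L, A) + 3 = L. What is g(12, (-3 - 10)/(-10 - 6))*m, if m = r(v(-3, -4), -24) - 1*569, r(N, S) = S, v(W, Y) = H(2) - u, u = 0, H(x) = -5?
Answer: -5337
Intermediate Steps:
g(L, A) = -3 + L
v(W, Y) = -5 (v(W, Y) = -5 - 1*0 = -5 + 0 = -5)
m = -593 (m = -24 - 1*569 = -24 - 569 = -593)
g(12, (-3 - 10)/(-10 - 6))*m = (-3 + 12)*(-593) = 9*(-593) = -5337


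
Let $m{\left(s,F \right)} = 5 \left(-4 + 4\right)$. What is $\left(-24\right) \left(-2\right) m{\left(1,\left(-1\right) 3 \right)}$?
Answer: $0$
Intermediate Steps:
$m{\left(s,F \right)} = 0$ ($m{\left(s,F \right)} = 5 \cdot 0 = 0$)
$\left(-24\right) \left(-2\right) m{\left(1,\left(-1\right) 3 \right)} = \left(-24\right) \left(-2\right) 0 = 48 \cdot 0 = 0$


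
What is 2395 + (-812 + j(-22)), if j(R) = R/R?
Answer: 1584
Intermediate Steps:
j(R) = 1
2395 + (-812 + j(-22)) = 2395 + (-812 + 1) = 2395 - 811 = 1584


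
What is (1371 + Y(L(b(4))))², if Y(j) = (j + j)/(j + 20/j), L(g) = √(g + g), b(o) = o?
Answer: 92179201/49 ≈ 1.8812e+6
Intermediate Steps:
L(g) = √2*√g (L(g) = √(2*g) = √2*√g)
Y(j) = 2*j/(j + 20/j) (Y(j) = (2*j)/(j + 20/j) = 2*j/(j + 20/j))
(1371 + Y(L(b(4))))² = (1371 + 2*(√2*√4)²/(20 + (√2*√4)²))² = (1371 + 2*(√2*2)²/(20 + (√2*2)²))² = (1371 + 2*(2*√2)²/(20 + (2*√2)²))² = (1371 + 2*8/(20 + 8))² = (1371 + 2*8/28)² = (1371 + 2*8*(1/28))² = (1371 + 4/7)² = (9601/7)² = 92179201/49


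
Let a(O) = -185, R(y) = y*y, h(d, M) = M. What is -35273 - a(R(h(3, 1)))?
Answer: -35088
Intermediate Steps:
R(y) = y²
-35273 - a(R(h(3, 1))) = -35273 - 1*(-185) = -35273 + 185 = -35088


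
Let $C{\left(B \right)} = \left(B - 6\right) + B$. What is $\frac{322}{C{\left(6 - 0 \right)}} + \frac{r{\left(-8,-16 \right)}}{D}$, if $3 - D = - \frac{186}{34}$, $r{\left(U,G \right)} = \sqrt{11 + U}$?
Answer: $\frac{161}{3} + \frac{17 \sqrt{3}}{144} \approx 53.871$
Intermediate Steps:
$C{\left(B \right)} = -6 + 2 B$ ($C{\left(B \right)} = \left(-6 + B\right) + B = -6 + 2 B$)
$D = \frac{144}{17}$ ($D = 3 - - \frac{186}{34} = 3 - \left(-186\right) \frac{1}{34} = 3 - - \frac{93}{17} = 3 + \frac{93}{17} = \frac{144}{17} \approx 8.4706$)
$\frac{322}{C{\left(6 - 0 \right)}} + \frac{r{\left(-8,-16 \right)}}{D} = \frac{322}{-6 + 2 \left(6 - 0\right)} + \frac{\sqrt{11 - 8}}{\frac{144}{17}} = \frac{322}{-6 + 2 \left(6 + 0\right)} + \sqrt{3} \cdot \frac{17}{144} = \frac{322}{-6 + 2 \cdot 6} + \frac{17 \sqrt{3}}{144} = \frac{322}{-6 + 12} + \frac{17 \sqrt{3}}{144} = \frac{322}{6} + \frac{17 \sqrt{3}}{144} = 322 \cdot \frac{1}{6} + \frac{17 \sqrt{3}}{144} = \frac{161}{3} + \frac{17 \sqrt{3}}{144}$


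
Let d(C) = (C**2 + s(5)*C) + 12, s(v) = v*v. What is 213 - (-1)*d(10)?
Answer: 575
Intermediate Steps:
s(v) = v**2
d(C) = 12 + C**2 + 25*C (d(C) = (C**2 + 5**2*C) + 12 = (C**2 + 25*C) + 12 = 12 + C**2 + 25*C)
213 - (-1)*d(10) = 213 - (-1)*(12 + 10**2 + 25*10) = 213 - (-1)*(12 + 100 + 250) = 213 - (-1)*362 = 213 - 1*(-362) = 213 + 362 = 575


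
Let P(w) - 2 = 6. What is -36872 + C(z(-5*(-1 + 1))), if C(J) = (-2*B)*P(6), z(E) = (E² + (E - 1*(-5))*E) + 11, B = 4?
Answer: -36936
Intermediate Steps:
P(w) = 8 (P(w) = 2 + 6 = 8)
z(E) = 11 + E² + E*(5 + E) (z(E) = (E² + (E + 5)*E) + 11 = (E² + (5 + E)*E) + 11 = (E² + E*(5 + E)) + 11 = 11 + E² + E*(5 + E))
C(J) = -64 (C(J) = -2*4*8 = -8*8 = -64)
-36872 + C(z(-5*(-1 + 1))) = -36872 - 64 = -36936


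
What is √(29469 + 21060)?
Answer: √50529 ≈ 224.79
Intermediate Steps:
√(29469 + 21060) = √50529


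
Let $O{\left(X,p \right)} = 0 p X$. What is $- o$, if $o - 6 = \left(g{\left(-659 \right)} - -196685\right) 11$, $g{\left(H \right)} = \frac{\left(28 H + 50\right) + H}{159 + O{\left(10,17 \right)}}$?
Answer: $- \frac{343793348}{159} \approx -2.1622 \cdot 10^{6}$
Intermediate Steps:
$O{\left(X,p \right)} = 0$ ($O{\left(X,p \right)} = 0 X = 0$)
$g{\left(H \right)} = \frac{50}{159} + \frac{29 H}{159}$ ($g{\left(H \right)} = \frac{\left(28 H + 50\right) + H}{159 + 0} = \frac{\left(50 + 28 H\right) + H}{159} = \left(50 + 29 H\right) \frac{1}{159} = \frac{50}{159} + \frac{29 H}{159}$)
$o = \frac{343793348}{159}$ ($o = 6 + \left(\left(\frac{50}{159} + \frac{29}{159} \left(-659\right)\right) - -196685\right) 11 = 6 + \left(\left(\frac{50}{159} - \frac{19111}{159}\right) + 196685\right) 11 = 6 + \left(- \frac{19061}{159} + 196685\right) 11 = 6 + \frac{31253854}{159} \cdot 11 = 6 + \frac{343792394}{159} = \frac{343793348}{159} \approx 2.1622 \cdot 10^{6}$)
$- o = \left(-1\right) \frac{343793348}{159} = - \frac{343793348}{159}$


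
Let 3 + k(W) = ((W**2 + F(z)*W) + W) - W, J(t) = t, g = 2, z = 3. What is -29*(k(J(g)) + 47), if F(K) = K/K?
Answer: -1450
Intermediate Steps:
F(K) = 1
k(W) = -3 + W + W**2 (k(W) = -3 + (((W**2 + 1*W) + W) - W) = -3 + (((W**2 + W) + W) - W) = -3 + (((W + W**2) + W) - W) = -3 + ((W**2 + 2*W) - W) = -3 + (W + W**2) = -3 + W + W**2)
-29*(k(J(g)) + 47) = -29*((-3 + 2 + 2**2) + 47) = -29*((-3 + 2 + 4) + 47) = -29*(3 + 47) = -29*50 = -1450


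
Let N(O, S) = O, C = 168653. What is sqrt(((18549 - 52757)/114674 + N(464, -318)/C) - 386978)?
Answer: I*sqrt(36186341796177512630194322)/9670057061 ≈ 622.08*I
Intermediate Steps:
sqrt(((18549 - 52757)/114674 + N(464, -318)/C) - 386978) = sqrt(((18549 - 52757)/114674 + 464/168653) - 386978) = sqrt((-34208*1/114674 + 464*(1/168653)) - 386978) = sqrt((-17104/57337 + 464/168653) - 386978) = sqrt(-2858036544/9670057061 - 386978) = sqrt(-3742102199388202/9670057061) = I*sqrt(36186341796177512630194322)/9670057061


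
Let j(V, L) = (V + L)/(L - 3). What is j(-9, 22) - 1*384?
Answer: -7283/19 ≈ -383.32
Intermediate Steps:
j(V, L) = (L + V)/(-3 + L)
j(-9, 22) - 1*384 = (22 - 9)/(-3 + 22) - 1*384 = 13/19 - 384 = -7283/19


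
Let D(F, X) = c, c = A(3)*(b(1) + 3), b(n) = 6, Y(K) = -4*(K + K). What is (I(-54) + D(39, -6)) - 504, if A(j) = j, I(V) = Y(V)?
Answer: -45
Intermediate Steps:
Y(K) = -8*K
I(V) = -8*V
c = 27 (c = 3*(6 + 3) = 3*9 = 27)
D(F, X) = 27
(I(-54) + D(39, -6)) - 504 = (-8*(-54) + 27) - 504 = (432 + 27) - 504 = 459 - 504 = -45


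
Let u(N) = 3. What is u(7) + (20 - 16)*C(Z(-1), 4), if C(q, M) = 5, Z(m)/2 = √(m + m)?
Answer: 23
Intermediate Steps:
Z(m) = 2*√2*√m (Z(m) = 2*√(m + m) = 2*√(2*m) = 2*(√2*√m) = 2*√2*√m)
u(7) + (20 - 16)*C(Z(-1), 4) = 3 + (20 - 16)*5 = 3 + 4*5 = 3 + 20 = 23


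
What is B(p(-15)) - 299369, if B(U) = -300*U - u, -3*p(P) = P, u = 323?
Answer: -301192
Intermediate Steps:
p(P) = -P/3
B(U) = -323 - 300*U (B(U) = -300*U - 1*323 = -300*U - 323 = -323 - 300*U)
B(p(-15)) - 299369 = (-323 - (-100)*(-15)) - 299369 = (-323 - 300*5) - 299369 = (-323 - 1500) - 299369 = -1823 - 299369 = -301192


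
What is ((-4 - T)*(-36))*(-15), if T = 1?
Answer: -2700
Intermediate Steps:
((-4 - T)*(-36))*(-15) = ((-4 - 1*1)*(-36))*(-15) = ((-4 - 1)*(-36))*(-15) = -5*(-36)*(-15) = 180*(-15) = -2700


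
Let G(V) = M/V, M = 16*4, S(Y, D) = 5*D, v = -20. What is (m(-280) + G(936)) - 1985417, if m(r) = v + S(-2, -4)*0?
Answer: -232296121/117 ≈ -1.9854e+6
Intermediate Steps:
M = 64
m(r) = -20 (m(r) = -20 + (5*(-4))*0 = -20 - 20*0 = -20 + 0 = -20)
G(V) = 64/V
(m(-280) + G(936)) - 1985417 = (-20 + 64/936) - 1985417 = (-20 + 64*(1/936)) - 1985417 = (-20 + 8/117) - 1985417 = -2332/117 - 1985417 = -232296121/117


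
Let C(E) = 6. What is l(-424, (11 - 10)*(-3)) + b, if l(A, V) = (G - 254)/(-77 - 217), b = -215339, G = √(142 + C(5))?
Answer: -31654706/147 - √37/147 ≈ -2.1534e+5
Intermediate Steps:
G = 2*√37 (G = √(142 + 6) = √148 = 2*√37 ≈ 12.166)
l(A, V) = 127/147 - √37/147 (l(A, V) = (2*√37 - 254)/(-77 - 217) = (-254 + 2*√37)/(-294) = (-254 + 2*√37)*(-1/294) = 127/147 - √37/147)
l(-424, (11 - 10)*(-3)) + b = (127/147 - √37/147) - 215339 = -31654706/147 - √37/147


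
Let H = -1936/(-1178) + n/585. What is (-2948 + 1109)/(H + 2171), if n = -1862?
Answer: -633655035/747520177 ≈ -0.84768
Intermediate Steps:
H = -530438/344565 (H = -1936/(-1178) - 1862/585 = -1936*(-1/1178) - 1862*1/585 = 968/589 - 1862/585 = -530438/344565 ≈ -1.5394)
(-2948 + 1109)/(H + 2171) = (-2948 + 1109)/(-530438/344565 + 2171) = -1839/747520177/344565 = -1839*344565/747520177 = -633655035/747520177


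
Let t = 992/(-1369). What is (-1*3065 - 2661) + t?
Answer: -7839886/1369 ≈ -5726.7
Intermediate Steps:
t = -992/1369 (t = 992*(-1/1369) = -992/1369 ≈ -0.72462)
(-1*3065 - 2661) + t = (-1*3065 - 2661) - 992/1369 = (-3065 - 2661) - 992/1369 = -5726 - 992/1369 = -7839886/1369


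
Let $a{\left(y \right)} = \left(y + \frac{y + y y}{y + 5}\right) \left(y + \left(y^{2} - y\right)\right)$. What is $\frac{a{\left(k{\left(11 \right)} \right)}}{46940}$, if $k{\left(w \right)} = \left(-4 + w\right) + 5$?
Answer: $\frac{2592}{39899} \approx 0.064964$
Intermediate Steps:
$k{\left(w \right)} = 1 + w$
$a{\left(y \right)} = y^{2} \left(y + \frac{y + y^{2}}{5 + y}\right)$ ($a{\left(y \right)} = \left(y + \frac{y + y^{2}}{5 + y}\right) y^{2} = y^{2} \left(y + \frac{y + y^{2}}{5 + y}\right)$)
$\frac{a{\left(k{\left(11 \right)} \right)}}{46940} = \frac{2 \left(1 + 11\right)^{3} \frac{1}{5 + \left(1 + 11\right)} \left(3 + \left(1 + 11\right)\right)}{46940} = \frac{2 \cdot 12^{3} \left(3 + 12\right)}{5 + 12} \cdot \frac{1}{46940} = 2 \cdot 1728 \cdot \frac{1}{17} \cdot 15 \cdot \frac{1}{46940} = \frac{51840}{17} \cdot \frac{1}{46940} = \frac{2592}{39899}$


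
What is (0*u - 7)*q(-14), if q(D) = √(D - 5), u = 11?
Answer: -7*I*√19 ≈ -30.512*I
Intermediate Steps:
q(D) = √(-5 + D)
(0*u - 7)*q(-14) = (0*11 - 7)*√(-5 - 14) = (0 - 7)*√(-19) = -7*I*√19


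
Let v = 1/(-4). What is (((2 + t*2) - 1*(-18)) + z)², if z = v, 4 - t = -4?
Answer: 20449/16 ≈ 1278.1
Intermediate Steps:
t = 8 (t = 4 - 1*(-4) = 4 + 4 = 8)
v = -¼ ≈ -0.25000
z = -¼ ≈ -0.25000
(((2 + t*2) - 1*(-18)) + z)² = (((2 + 8*2) - 1*(-18)) - ¼)² = (((2 + 16) + 18) - ¼)² = ((18 + 18) - ¼)² = (36 - ¼)² = (143/4)² = 20449/16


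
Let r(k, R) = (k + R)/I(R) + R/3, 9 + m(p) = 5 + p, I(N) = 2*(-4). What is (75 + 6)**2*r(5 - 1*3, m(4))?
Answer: -6561/4 ≈ -1640.3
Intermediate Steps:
I(N) = -8
m(p) = -4 + p (m(p) = -9 + (5 + p) = -4 + p)
r(k, R) = -k/8 + 5*R/24 (r(k, R) = (k + R)/(-8) + R/3 = (R + k)*(-1/8) + R*(1/3) = (-R/8 - k/8) + R/3 = -k/8 + 5*R/24)
(75 + 6)**2*r(5 - 1*3, m(4)) = (75 + 6)**2*(-(5 - 1*3)/8 + 5*(-4 + 4)/24) = 81**2*(-(5 - 3)/8 + (5/24)*0) = 6561*(-1/8*2 + 0) = 6561*(-1/4 + 0) = 6561*(-1/4) = -6561/4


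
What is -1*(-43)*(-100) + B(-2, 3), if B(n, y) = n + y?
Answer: -4299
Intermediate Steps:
-1*(-43)*(-100) + B(-2, 3) = -1*(-43)*(-100) + (-2 + 3) = 43*(-100) + 1 = -4300 + 1 = -4299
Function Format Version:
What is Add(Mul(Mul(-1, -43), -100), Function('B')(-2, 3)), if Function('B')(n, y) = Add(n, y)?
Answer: -4299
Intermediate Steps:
Add(Mul(Mul(-1, -43), -100), Function('B')(-2, 3)) = Add(Mul(Mul(-1, -43), -100), Add(-2, 3)) = Add(Mul(43, -100), 1) = Add(-4300, 1) = -4299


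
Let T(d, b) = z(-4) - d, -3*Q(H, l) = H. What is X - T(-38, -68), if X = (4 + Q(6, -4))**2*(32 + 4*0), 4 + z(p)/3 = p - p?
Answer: 102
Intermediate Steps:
Q(H, l) = -H/3
z(p) = -12 (z(p) = -12 + 3*(p - p) = -12 + 3*0 = -12 + 0 = -12)
T(d, b) = -12 - d
X = 128 (X = (4 - 1/3*6)**2*(32 + 4*0) = (4 - 2)**2*(32 + 0) = 2**2*32 = 4*32 = 128)
X - T(-38, -68) = 128 - (-12 - 1*(-38)) = 128 - (-12 + 38) = 128 - 1*26 = 128 - 26 = 102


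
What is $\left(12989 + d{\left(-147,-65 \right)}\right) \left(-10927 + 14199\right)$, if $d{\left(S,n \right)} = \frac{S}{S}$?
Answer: $42503280$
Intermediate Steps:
$d{\left(S,n \right)} = 1$
$\left(12989 + d{\left(-147,-65 \right)}\right) \left(-10927 + 14199\right) = \left(12989 + 1\right) \left(-10927 + 14199\right) = 12990 \cdot 3272 = 42503280$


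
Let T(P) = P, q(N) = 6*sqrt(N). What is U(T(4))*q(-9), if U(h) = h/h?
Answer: 18*I ≈ 18.0*I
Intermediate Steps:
U(h) = 1
U(T(4))*q(-9) = 1*(6*sqrt(-9)) = 1*(6*(3*I)) = 1*(18*I) = 18*I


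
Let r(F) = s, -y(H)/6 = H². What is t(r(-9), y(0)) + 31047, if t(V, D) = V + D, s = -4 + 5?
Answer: 31048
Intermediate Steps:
y(H) = -6*H²
s = 1
r(F) = 1
t(V, D) = D + V
t(r(-9), y(0)) + 31047 = (-6*0² + 1) + 31047 = (-6*0 + 1) + 31047 = (0 + 1) + 31047 = 1 + 31047 = 31048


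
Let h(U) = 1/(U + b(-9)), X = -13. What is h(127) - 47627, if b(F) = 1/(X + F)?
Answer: -133022189/2793 ≈ -47627.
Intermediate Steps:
b(F) = 1/(-13 + F)
h(U) = 1/(-1/22 + U) (h(U) = 1/(U + 1/(-13 - 9)) = 1/(U + 1/(-22)) = 1/(U - 1/22) = 1/(-1/22 + U))
h(127) - 47627 = 22/(-1 + 22*127) - 47627 = 22/(-1 + 2794) - 47627 = 22/2793 - 47627 = -133022189/2793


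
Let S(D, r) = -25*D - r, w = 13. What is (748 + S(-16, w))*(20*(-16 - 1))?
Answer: -385900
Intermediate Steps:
S(D, r) = -r - 25*D
(748 + S(-16, w))*(20*(-16 - 1)) = (748 + (-1*13 - 25*(-16)))*(20*(-16 - 1)) = (748 + (-13 + 400))*(20*(-17)) = (748 + 387)*(-340) = 1135*(-340) = -385900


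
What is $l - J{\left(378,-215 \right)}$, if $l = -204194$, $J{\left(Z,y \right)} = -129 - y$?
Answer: $-204280$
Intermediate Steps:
$l - J{\left(378,-215 \right)} = -204194 - \left(-129 - -215\right) = -204194 - \left(-129 + 215\right) = -204194 - 86 = -204280$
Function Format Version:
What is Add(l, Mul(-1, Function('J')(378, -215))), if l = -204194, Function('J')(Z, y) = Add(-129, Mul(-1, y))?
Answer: -204280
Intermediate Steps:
Add(l, Mul(-1, Function('J')(378, -215))) = Add(-204194, Mul(-1, Add(-129, Mul(-1, -215)))) = Add(-204194, Mul(-1, Add(-129, 215))) = Add(-204194, Mul(-1, 86)) = Add(-204194, -86) = -204280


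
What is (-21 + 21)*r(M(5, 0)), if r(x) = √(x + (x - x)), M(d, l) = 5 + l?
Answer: 0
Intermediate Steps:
r(x) = √x (r(x) = √(x + 0) = √x)
(-21 + 21)*r(M(5, 0)) = (-21 + 21)*√(5 + 0) = 0*√5 = 0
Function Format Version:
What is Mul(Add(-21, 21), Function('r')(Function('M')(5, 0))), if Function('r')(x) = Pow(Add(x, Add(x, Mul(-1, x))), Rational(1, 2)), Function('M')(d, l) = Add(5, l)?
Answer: 0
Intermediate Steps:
Function('r')(x) = Pow(x, Rational(1, 2)) (Function('r')(x) = Pow(Add(x, 0), Rational(1, 2)) = Pow(x, Rational(1, 2)))
Mul(Add(-21, 21), Function('r')(Function('M')(5, 0))) = Mul(Add(-21, 21), Pow(Add(5, 0), Rational(1, 2))) = Mul(0, Pow(5, Rational(1, 2))) = 0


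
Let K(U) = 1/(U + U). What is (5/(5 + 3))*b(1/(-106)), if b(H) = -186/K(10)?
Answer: -2325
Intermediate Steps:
K(U) = 1/(2*U)
b(H) = -3720 (b(H) = -186/((½)/10) = -186/((½)*(⅒)) = -186/1/20 = -186*20 = -3720)
(5/(5 + 3))*b(1/(-106)) = (5/(5 + 3))*(-3720) = (5/8)*(-3720) = -2325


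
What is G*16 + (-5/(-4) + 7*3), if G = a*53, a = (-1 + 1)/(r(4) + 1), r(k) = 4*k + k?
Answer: 89/4 ≈ 22.250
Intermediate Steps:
r(k) = 5*k
a = 0 (a = (-1 + 1)/(5*4 + 1) = 0/(20 + 1) = 0/21 = 0*(1/21) = 0)
G = 0 (G = 0*53 = 0)
G*16 + (-5/(-4) + 7*3) = 0*16 + (-5/(-4) + 7*3) = 0 + (-5*(-¼) + 21) = 0 + (5/4 + 21) = 0 + 89/4 = 89/4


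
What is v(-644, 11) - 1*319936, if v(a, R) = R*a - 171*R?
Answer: -328901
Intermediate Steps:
v(a, R) = -171*R + R*a
v(-644, 11) - 1*319936 = 11*(-171 - 644) - 1*319936 = 11*(-815) - 319936 = -8965 - 319936 = -328901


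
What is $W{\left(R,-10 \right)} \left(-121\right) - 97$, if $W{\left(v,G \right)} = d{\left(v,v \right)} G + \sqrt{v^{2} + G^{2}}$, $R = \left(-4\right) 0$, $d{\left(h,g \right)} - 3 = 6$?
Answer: $9583$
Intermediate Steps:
$d{\left(h,g \right)} = 9$ ($d{\left(h,g \right)} = 3 + 6 = 9$)
$R = 0$
$W{\left(v,G \right)} = \sqrt{G^{2} + v^{2}} + 9 G$ ($W{\left(v,G \right)} = 9 G + \sqrt{v^{2} + G^{2}} = 9 G + \sqrt{G^{2} + v^{2}} = \sqrt{G^{2} + v^{2}} + 9 G$)
$W{\left(R,-10 \right)} \left(-121\right) - 97 = \left(\sqrt{\left(-10\right)^{2} + 0^{2}} + 9 \left(-10\right)\right) \left(-121\right) - 97 = \left(\sqrt{100 + 0} - 90\right) \left(-121\right) - 97 = \left(\sqrt{100} - 90\right) \left(-121\right) - 97 = \left(10 - 90\right) \left(-121\right) - 97 = \left(-80\right) \left(-121\right) - 97 = 9680 - 97 = 9583$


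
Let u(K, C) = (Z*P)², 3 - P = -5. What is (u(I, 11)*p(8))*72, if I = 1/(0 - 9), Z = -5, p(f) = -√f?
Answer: -230400*√2 ≈ -3.2584e+5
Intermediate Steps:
P = 8 (P = 3 - 1*(-5) = 3 + 5 = 8)
I = -⅑ (I = 1/(-9) = -⅑ ≈ -0.11111)
u(K, C) = 1600 (u(K, C) = (-5*8)² = (-40)² = 1600)
(u(I, 11)*p(8))*72 = (1600*(-√8))*72 = (1600*(-2*√2))*72 = -3200*√2*72 = -230400*√2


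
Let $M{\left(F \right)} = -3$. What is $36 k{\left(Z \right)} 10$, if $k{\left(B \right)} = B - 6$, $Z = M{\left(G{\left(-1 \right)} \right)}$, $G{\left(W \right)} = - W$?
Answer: $-3240$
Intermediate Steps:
$Z = -3$
$k{\left(B \right)} = -6 + B$
$36 k{\left(Z \right)} 10 = 36 \left(-6 - 3\right) 10 = 36 \left(-9\right) 10 = \left(-324\right) 10 = -3240$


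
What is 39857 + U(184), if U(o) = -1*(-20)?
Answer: 39877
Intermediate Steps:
U(o) = 20
39857 + U(184) = 39857 + 20 = 39877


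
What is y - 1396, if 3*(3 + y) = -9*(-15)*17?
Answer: -634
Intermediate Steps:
y = 762 (y = -3 + (-9*(-15)*17)/3 = -3 + (135*17)/3 = -3 + (1/3)*2295 = -3 + 765 = 762)
y - 1396 = 762 - 1396 = -634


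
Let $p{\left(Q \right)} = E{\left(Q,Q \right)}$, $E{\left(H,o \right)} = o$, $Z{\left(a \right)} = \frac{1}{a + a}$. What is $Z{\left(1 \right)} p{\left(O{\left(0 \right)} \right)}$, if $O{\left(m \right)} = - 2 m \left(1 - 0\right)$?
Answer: $0$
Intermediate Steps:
$O{\left(m \right)} = - 2 m$ ($O{\left(m \right)} = - 2 m \left(1 + 0\right) = - 2 m 1 = - 2 m$)
$Z{\left(a \right)} = \frac{1}{2 a}$
$p{\left(Q \right)} = Q$
$Z{\left(1 \right)} p{\left(O{\left(0 \right)} \right)} = \frac{1}{2 \cdot 1} \left(\left(-2\right) 0\right) = \frac{1}{2} \cdot 1 \cdot 0 = \frac{1}{2} \cdot 0 = 0$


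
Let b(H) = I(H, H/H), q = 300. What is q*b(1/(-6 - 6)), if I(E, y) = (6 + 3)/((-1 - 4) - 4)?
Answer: -300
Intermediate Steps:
I(E, y) = -1 (I(E, y) = 9/(-5 - 4) = 9/(-9) = 9*(-1/9) = -1)
b(H) = -1
q*b(1/(-6 - 6)) = 300*(-1) = -300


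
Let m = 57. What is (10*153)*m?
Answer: 87210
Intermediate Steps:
(10*153)*m = (10*153)*57 = 1530*57 = 87210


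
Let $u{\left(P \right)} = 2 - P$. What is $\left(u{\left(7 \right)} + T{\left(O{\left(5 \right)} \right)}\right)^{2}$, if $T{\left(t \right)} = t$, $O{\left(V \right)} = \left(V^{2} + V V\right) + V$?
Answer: $2500$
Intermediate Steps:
$O{\left(V \right)} = V + 2 V^{2}$ ($O{\left(V \right)} = \left(V^{2} + V^{2}\right) + V = 2 V^{2} + V = V + 2 V^{2}$)
$\left(u{\left(7 \right)} + T{\left(O{\left(5 \right)} \right)}\right)^{2} = \left(\left(2 - 7\right) + 5 \left(1 + 2 \cdot 5\right)\right)^{2} = \left(\left(2 - 7\right) + 5 \left(1 + 10\right)\right)^{2} = \left(-5 + 5 \cdot 11\right)^{2} = \left(-5 + 55\right)^{2} = 50^{2} = 2500$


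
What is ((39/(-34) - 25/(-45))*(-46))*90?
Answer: 41630/17 ≈ 2448.8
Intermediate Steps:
((39/(-34) - 25/(-45))*(-46))*90 = ((39*(-1/34) - 25*(-1/45))*(-46))*90 = ((-39/34 + 5/9)*(-46))*90 = -181/306*(-46)*90 = (4163/153)*90 = 41630/17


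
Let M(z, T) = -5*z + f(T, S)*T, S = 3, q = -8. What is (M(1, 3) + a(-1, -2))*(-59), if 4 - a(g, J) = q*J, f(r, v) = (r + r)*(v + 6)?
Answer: -8555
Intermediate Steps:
f(r, v) = 2*r*(6 + v) (f(r, v) = (2*r)*(6 + v) = 2*r*(6 + v))
M(z, T) = -5*z + 18*T² (M(z, T) = -5*z + (2*T*(6 + 3))*T = -5*z + (2*T*9)*T = -5*z + (18*T)*T = -5*z + 18*T²)
a(g, J) = 4 + 8*J (a(g, J) = 4 - (-8)*J = 4 + 8*J)
(M(1, 3) + a(-1, -2))*(-59) = ((-5*1 + 18*3²) + (4 + 8*(-2)))*(-59) = ((-5 + 18*9) + (4 - 16))*(-59) = ((-5 + 162) - 12)*(-59) = (157 - 12)*(-59) = 145*(-59) = -8555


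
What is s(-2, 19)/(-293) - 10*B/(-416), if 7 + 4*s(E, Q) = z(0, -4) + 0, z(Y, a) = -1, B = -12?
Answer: -4291/15236 ≈ -0.28164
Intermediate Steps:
s(E, Q) = -2 (s(E, Q) = -7/4 + (-1 + 0)/4 = -7/4 + (¼)*(-1) = -7/4 - ¼ = -2)
s(-2, 19)/(-293) - 10*B/(-416) = -2/(-293) - 10*(-12)/(-416) = -2*(-1/293) + 120*(-1/416) = 2/293 - 15/52 = -4291/15236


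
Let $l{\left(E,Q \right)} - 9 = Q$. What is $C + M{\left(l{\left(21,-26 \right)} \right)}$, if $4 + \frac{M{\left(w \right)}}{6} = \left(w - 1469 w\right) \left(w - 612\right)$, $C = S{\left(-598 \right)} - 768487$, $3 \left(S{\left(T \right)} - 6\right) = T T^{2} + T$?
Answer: $- \frac{498705137}{3} \approx -1.6624 \cdot 10^{8}$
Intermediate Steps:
$l{\left(E,Q \right)} = 9 + Q$
$S{\left(T \right)} = 6 + \frac{T}{3} + \frac{T^{3}}{3}$ ($S{\left(T \right)} = 6 + \frac{T T^{2} + T}{3} = 6 + \frac{T^{3} + T}{3} = 6 + \frac{T + T^{3}}{3} = 6 + \left(\frac{T}{3} + \frac{T^{3}}{3}\right) = 6 + \frac{T}{3} + \frac{T^{3}}{3}$)
$C = - \frac{216153233}{3}$ ($C = \left(6 + \frac{1}{3} \left(-598\right) + \frac{\left(-598\right)^{3}}{3}\right) - 768487 = \left(6 - \frac{598}{3} + \frac{1}{3} \left(-213847192\right)\right) - 768487 = \left(6 - \frac{598}{3} - \frac{213847192}{3}\right) - 768487 = - \frac{213847772}{3} - 768487 = - \frac{216153233}{3} \approx -7.2051 \cdot 10^{7}$)
$M{\left(w \right)} = -24 - 8808 w \left(-612 + w\right)$ ($M{\left(w \right)} = -24 + 6 \left(w - 1469 w\right) \left(w - 612\right) = -24 + 6 - 1468 w \left(-612 + w\right) = -24 + 6 \left(- 1468 w \left(-612 + w\right)\right) = -24 - 8808 w \left(-612 + w\right)$)
$C + M{\left(l{\left(21,-26 \right)} \right)} = - \frac{216153233}{3} - \left(24 - 5390496 \left(9 - 26\right) + 8808 \left(9 - 26\right)^{2}\right) = - \frac{216153233}{3} - \left(91638456 + 2545512\right) = - \frac{216153233}{3} - 94183968 = - \frac{498705137}{3}$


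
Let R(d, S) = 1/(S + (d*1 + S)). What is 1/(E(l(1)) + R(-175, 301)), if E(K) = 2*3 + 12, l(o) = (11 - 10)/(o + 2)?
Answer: 427/7687 ≈ 0.055548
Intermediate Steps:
l(o) = 1/(2 + o)
E(K) = 18 (E(K) = 6 + 12 = 18)
R(d, S) = 1/(d + 2*S) (R(d, S) = 1/(S + (d + S)) = 1/(S + (S + d)) = 1/(d + 2*S))
1/(E(l(1)) + R(-175, 301)) = 1/(18 + 1/(-175 + 2*301)) = 1/(18 + 1/(-175 + 602)) = 1/(18 + 1/427) = 1/(7687/427) = 427/7687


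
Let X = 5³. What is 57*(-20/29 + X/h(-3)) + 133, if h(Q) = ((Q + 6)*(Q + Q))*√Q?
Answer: 2717/29 + 2375*I*√3/18 ≈ 93.69 + 228.53*I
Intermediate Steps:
X = 125
h(Q) = 2*Q^(3/2)*(6 + Q) (h(Q) = ((6 + Q)*(2*Q))*√Q = (2*Q*(6 + Q))*√Q = 2*Q^(3/2)*(6 + Q))
57*(-20/29 + X/h(-3)) + 133 = 57*(-20/29 + 125/((2*(-3)^(3/2)*(6 - 3)))) + 133 = 57*(-20*1/29 + 125/((2*(-3*I*√3)*3))) + 133 = 57*(-20/29 + 125/((-18*I*√3))) + 133 = 57*(-20/29 + 125*(I*√3/54)) + 133 = 57*(-20/29 + 125*I*√3/54) + 133 = (-1140/29 + 2375*I*√3/18) + 133 = 2717/29 + 2375*I*√3/18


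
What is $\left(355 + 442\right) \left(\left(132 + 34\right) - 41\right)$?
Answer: $99625$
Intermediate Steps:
$\left(355 + 442\right) \left(\left(132 + 34\right) - 41\right) = 797 \left(166 - 41\right) = 797 \cdot 125 = 99625$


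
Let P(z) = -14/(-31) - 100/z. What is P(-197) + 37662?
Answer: 230007692/6107 ≈ 37663.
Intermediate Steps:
P(z) = 14/31 - 100/z (P(z) = -14*(-1/31) - 100/z = 14/31 - 100/z)
P(-197) + 37662 = (14/31 - 100/(-197)) + 37662 = (14/31 - 100*(-1/197)) + 37662 = (14/31 + 100/197) + 37662 = 5858/6107 + 37662 = 230007692/6107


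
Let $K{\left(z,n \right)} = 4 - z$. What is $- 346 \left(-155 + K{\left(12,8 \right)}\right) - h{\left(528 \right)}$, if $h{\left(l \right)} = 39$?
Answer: $56359$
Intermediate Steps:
$- 346 \left(-155 + K{\left(12,8 \right)}\right) - h{\left(528 \right)} = - 346 \left(-155 + \left(4 - 12\right)\right) - 39 = - 346 \left(-155 - 8\right) - 39 = \left(-346\right) \left(-163\right) - 39 = 56398 - 39 = 56359$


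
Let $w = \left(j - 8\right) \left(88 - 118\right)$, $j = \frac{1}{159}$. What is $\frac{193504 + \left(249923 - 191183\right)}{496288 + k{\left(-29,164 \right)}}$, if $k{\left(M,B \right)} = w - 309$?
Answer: $\frac{13368932}{26299597} \approx 0.50833$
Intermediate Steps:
$j = \frac{1}{159} \approx 0.0062893$
$w = \frac{12710}{53}$ ($w = \left(\frac{1}{159} - 8\right) \left(88 - 118\right) = \left(- \frac{1271}{159}\right) \left(-30\right) = \frac{12710}{53} \approx 239.81$)
$k{\left(M,B \right)} = - \frac{3667}{53}$ ($k{\left(M,B \right)} = \frac{12710}{53} - 309 = - \frac{3667}{53}$)
$\frac{193504 + \left(249923 - 191183\right)}{496288 + k{\left(-29,164 \right)}} = \frac{193504 + \left(249923 - 191183\right)}{496288 - \frac{3667}{53}} = \frac{193504 + 58740}{\frac{26299597}{53}} = 252244 \cdot \frac{53}{26299597} = \frac{13368932}{26299597}$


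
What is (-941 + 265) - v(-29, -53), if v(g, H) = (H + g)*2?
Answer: -512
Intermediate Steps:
v(g, H) = 2*H + 2*g
(-941 + 265) - v(-29, -53) = (-941 + 265) - (2*(-53) + 2*(-29)) = -676 - (-106 - 58) = -676 - 1*(-164) = -676 + 164 = -512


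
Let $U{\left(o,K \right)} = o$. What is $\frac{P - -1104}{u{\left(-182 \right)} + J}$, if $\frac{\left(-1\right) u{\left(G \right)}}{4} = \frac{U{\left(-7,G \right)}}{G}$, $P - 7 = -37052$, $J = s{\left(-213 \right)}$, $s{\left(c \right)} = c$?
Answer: $\frac{467233}{2771} \approx 168.62$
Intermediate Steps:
$J = -213$
$P = -37045$ ($P = 7 - 37052 = -37045$)
$u{\left(G \right)} = \frac{28}{G}$ ($u{\left(G \right)} = - 4 \left(- \frac{7}{G}\right) = \frac{28}{G}$)
$\frac{P - -1104}{u{\left(-182 \right)} + J} = \frac{-37045 - -1104}{\frac{28}{-182} - 213} = \frac{-37045 + 1104}{28 \left(- \frac{1}{182}\right) - 213} = - \frac{35941}{- \frac{2}{13} - 213} = - \frac{35941}{- \frac{2771}{13}} = \left(-35941\right) \left(- \frac{13}{2771}\right) = \frac{467233}{2771}$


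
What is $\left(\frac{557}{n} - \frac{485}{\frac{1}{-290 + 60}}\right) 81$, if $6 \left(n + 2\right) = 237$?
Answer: $\frac{225918828}{25} \approx 9.0368 \cdot 10^{6}$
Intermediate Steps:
$n = \frac{75}{2}$ ($n = -2 + \frac{1}{6} \cdot 237 = -2 + \frac{79}{2} = \frac{75}{2} \approx 37.5$)
$\left(\frac{557}{n} - \frac{485}{\frac{1}{-290 + 60}}\right) 81 = \left(\frac{557}{\frac{75}{2}} - \frac{485}{\frac{1}{-290 + 60}}\right) 81 = \left(557 \cdot \frac{2}{75} - \frac{485}{\frac{1}{-230}}\right) 81 = \left(\frac{1114}{75} - \frac{485}{- \frac{1}{230}}\right) 81 = \left(\frac{1114}{75} - -111550\right) 81 = \left(\frac{1114}{75} + 111550\right) 81 = \frac{8367364}{75} \cdot 81 = \frac{225918828}{25}$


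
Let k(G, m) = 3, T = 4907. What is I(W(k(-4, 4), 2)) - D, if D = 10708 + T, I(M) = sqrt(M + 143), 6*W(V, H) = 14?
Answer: -15615 + 2*sqrt(327)/3 ≈ -15603.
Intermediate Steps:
W(V, H) = 7/3 (W(V, H) = (1/6)*14 = 7/3)
I(M) = sqrt(143 + M)
D = 15615 (D = 10708 + 4907 = 15615)
I(W(k(-4, 4), 2)) - D = sqrt(143 + 7/3) - 1*15615 = sqrt(436/3) - 15615 = 2*sqrt(327)/3 - 15615 = -15615 + 2*sqrt(327)/3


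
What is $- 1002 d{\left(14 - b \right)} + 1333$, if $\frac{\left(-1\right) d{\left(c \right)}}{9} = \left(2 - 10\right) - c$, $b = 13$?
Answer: $-79829$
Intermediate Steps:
$d{\left(c \right)} = 72 + 9 c$ ($d{\left(c \right)} = - 9 \left(\left(2 - 10\right) - c\right) = - 9 \left(-8 - c\right) = 72 + 9 c$)
$- 1002 d{\left(14 - b \right)} + 1333 = - 1002 \left(72 + 9 \left(14 - 13\right)\right) + 1333 = - 1002 \left(72 + 9 \cdot 1\right) + 1333 = - 1002 \left(72 + 9\right) + 1333 = \left(-1002\right) 81 + 1333 = -81162 + 1333 = -79829$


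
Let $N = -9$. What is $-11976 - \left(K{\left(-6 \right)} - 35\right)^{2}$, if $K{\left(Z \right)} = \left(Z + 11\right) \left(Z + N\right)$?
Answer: $-24076$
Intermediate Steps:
$K{\left(Z \right)} = \left(-9 + Z\right) \left(11 + Z\right)$ ($K{\left(Z \right)} = \left(Z + 11\right) \left(Z - 9\right) = \left(11 + Z\right) \left(-9 + Z\right) = \left(-9 + Z\right) \left(11 + Z\right)$)
$-11976 - \left(K{\left(-6 \right)} - 35\right)^{2} = -11976 - \left(\left(-99 + \left(-6\right)^{2} + 2 \left(-6\right)\right) - 35\right)^{2} = -11976 - \left(\left(-99 + 36 - 12\right) - 35\right)^{2} = -11976 - \left(-75 - 35\right)^{2} = -11976 - \left(-110\right)^{2} = -11976 - 12100 = -24076$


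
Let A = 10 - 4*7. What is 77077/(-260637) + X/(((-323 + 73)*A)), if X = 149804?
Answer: 248061658/7518375 ≈ 32.994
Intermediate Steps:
A = -18 (A = 10 - 28 = -18)
77077/(-260637) + X/(((-323 + 73)*A)) = 77077/(-260637) + 149804/(((-323 + 73)*(-18))) = 77077*(-1/260637) + 149804/((-250*(-18))) = -5929/20049 + 149804/4500 = -5929/20049 + 149804*(1/4500) = -5929/20049 + 37451/1125 = 248061658/7518375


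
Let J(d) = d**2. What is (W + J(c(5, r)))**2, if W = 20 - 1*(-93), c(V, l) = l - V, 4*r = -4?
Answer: 22201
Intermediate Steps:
r = -1 (r = (1/4)*(-4) = -1)
W = 113 (W = 20 + 93 = 113)
(W + J(c(5, r)))**2 = (113 + (-1 - 1*5)**2)**2 = (113 + (-1 - 5)**2)**2 = (113 + (-6)**2)**2 = (113 + 36)**2 = 149**2 = 22201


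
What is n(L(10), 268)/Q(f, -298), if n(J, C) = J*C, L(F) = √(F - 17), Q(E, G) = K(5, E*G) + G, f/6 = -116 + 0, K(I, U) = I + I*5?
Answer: -I*√7 ≈ -2.6458*I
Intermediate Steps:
K(I, U) = 6*I (K(I, U) = I + 5*I = 6*I)
f = -696 (f = 6*(-116 + 0) = 6*(-116) = -696)
Q(E, G) = 30 + G (Q(E, G) = 6*5 + G = 30 + G)
L(F) = √(-17 + F)
n(J, C) = C*J
n(L(10), 268)/Q(f, -298) = (268*√(-17 + 10))/(30 - 298) = (268*√(-7))/(-268) = (268*(I*√7))*(-1/268) = (268*I*√7)*(-1/268) = -I*√7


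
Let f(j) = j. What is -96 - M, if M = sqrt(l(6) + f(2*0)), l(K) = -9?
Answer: -96 - 3*I ≈ -96.0 - 3.0*I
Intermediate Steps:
M = 3*I (M = sqrt(-9 + 2*0) = sqrt(-9 + 0) = sqrt(-9) = 3*I ≈ 3.0*I)
-96 - M = -96 - 3*I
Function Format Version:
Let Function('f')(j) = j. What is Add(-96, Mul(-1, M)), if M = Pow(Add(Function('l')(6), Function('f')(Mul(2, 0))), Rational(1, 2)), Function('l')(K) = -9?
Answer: Add(-96, Mul(-3, I)) ≈ Add(-96.000, Mul(-3.0000, I))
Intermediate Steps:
M = Mul(3, I) (M = Pow(Add(-9, Mul(2, 0)), Rational(1, 2)) = Pow(Add(-9, 0), Rational(1, 2)) = Pow(-9, Rational(1, 2)) = Mul(3, I) ≈ Mul(3.0000, I))
Add(-96, Mul(-1, M)) = Add(-96, Mul(-1, Mul(3, I))) = Add(-96, Mul(-3, I))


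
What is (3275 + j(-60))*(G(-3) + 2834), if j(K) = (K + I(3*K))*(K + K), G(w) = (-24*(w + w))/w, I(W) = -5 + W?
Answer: 91032550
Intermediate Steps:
G(w) = -48 (G(w) = (-48*w)/w = -48)
j(K) = 2*K*(-5 + 4*K) (j(K) = (K + (-5 + 3*K))*(K + K) = (-5 + 4*K)*(2*K) = 2*K*(-5 + 4*K))
(3275 + j(-60))*(G(-3) + 2834) = (3275 + 2*(-60)*(-5 + 4*(-60)))*(-48 + 2834) = (3275 + 2*(-60)*(-5 - 240))*2786 = (3275 + 2*(-60)*(-245))*2786 = (3275 + 29400)*2786 = 32675*2786 = 91032550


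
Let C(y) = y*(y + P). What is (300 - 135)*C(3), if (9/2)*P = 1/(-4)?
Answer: 2915/2 ≈ 1457.5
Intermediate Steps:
P = -1/18 (P = (2/9)/(-4) = (2/9)*(-1/4) = -1/18 ≈ -0.055556)
C(y) = y*(-1/18 + y) (C(y) = y*(y - 1/18) = y*(-1/18 + y))
(300 - 135)*C(3) = (300 - 135)*(3*(-1/18 + 3)) = 165*(3*(53/18)) = 165*(53/6) = 2915/2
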